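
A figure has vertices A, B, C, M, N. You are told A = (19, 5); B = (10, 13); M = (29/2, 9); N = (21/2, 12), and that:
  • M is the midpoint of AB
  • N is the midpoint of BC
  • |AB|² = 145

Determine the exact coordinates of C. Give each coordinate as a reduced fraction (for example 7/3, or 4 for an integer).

1. C_x = 11  [C = 2·N−B = 2·(21/2, 12)−(10, 13)]
2. C_y = 11  [C = 2·N−B = 2·(21/2, 12)−(10, 13)]
   so C = (11, 11)

C = (11, 11)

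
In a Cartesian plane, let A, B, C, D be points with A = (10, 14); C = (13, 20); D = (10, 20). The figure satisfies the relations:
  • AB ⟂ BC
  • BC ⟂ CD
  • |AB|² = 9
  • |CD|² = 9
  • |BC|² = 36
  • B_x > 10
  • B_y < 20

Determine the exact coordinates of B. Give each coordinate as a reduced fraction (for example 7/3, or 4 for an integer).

1. B_x = 13  [[BC ⟂ CD ⇒ 3x-39=0] ∩ [|B−(10, 14)|²=9]]
2. B_y = 14  [[BC ⟂ CD ⇒ 3x-39=0] ∩ [|B−(10, 14)|²=9]]
   so B = (13, 14)

B = (13, 14)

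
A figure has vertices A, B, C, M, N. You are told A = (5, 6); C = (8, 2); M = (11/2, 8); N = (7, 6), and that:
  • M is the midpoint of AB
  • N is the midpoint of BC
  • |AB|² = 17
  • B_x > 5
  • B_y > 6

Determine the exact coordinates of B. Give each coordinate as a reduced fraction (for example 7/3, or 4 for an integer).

1. B_x = 6  [B = 2·M−A = 2·(11/2, 8)−(5, 6)]
2. B_y = 10  [B = 2·M−A = 2·(11/2, 8)−(5, 6)]
   so B = (6, 10)

B = (6, 10)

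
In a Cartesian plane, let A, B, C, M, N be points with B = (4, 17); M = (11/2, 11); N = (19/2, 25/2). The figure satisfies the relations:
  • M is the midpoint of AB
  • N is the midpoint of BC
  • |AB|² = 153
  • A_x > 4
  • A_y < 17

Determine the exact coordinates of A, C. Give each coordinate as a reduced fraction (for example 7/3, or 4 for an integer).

1. A_x = 7  [A = 2·M−B = 2·(11/2, 11)−(4, 17)]
2. A_y = 5  [A = 2·M−B = 2·(11/2, 11)−(4, 17)]
   so A = (7, 5)
3. C_x = 15  [C = 2·N−B = 2·(19/2, 25/2)−(4, 17)]
4. C_y = 8  [C = 2·N−B = 2·(19/2, 25/2)−(4, 17)]
   so C = (15, 8)

A = (7, 5)
C = (15, 8)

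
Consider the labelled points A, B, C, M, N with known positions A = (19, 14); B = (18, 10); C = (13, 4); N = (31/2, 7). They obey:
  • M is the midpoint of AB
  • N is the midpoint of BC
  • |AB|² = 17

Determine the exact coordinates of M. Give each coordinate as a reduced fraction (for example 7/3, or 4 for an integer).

M = (37/2, 12)

1. M_x = 37/2  [2·M = A+B = (19, 14)+(18, 10)]
2. M_y = 12  [2·M = A+B = (19, 14)+(18, 10)]
   so M = (37/2, 12)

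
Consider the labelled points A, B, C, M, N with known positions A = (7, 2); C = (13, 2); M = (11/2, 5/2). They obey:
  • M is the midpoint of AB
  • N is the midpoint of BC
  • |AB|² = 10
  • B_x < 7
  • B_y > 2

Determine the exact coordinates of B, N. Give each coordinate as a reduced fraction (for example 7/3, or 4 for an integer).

B = (4, 3)
N = (17/2, 5/2)

1. B_x = 4  [B = 2·M−A = 2·(11/2, 5/2)−(7, 2)]
2. B_y = 3  [B = 2·M−A = 2·(11/2, 5/2)−(7, 2)]
   so B = (4, 3)
3. N_x = 17/2  [2·N = B+C = (4, 3)+(13, 2)]
4. N_y = 5/2  [2·N = B+C = (4, 3)+(13, 2)]
   so N = (17/2, 5/2)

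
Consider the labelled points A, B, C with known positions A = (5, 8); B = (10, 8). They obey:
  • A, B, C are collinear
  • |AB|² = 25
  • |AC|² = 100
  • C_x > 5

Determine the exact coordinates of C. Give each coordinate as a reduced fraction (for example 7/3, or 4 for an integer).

C = (15, 8)

1. C_x = 15  [[A, B, C are collinear ⇒ 5y-40=0] ∩ [|C−(5, 8)|²=100]]
2. C_y = 8  [[A, B, C are collinear ⇒ 5y-40=0] ∩ [|C−(5, 8)|²=100]]
   so C = (15, 8)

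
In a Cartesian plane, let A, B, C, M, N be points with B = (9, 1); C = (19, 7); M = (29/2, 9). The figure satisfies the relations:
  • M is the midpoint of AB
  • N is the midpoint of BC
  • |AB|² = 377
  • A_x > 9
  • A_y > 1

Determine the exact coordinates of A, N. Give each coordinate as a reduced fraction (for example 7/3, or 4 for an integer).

1. A_x = 20  [A = 2·M−B = 2·(29/2, 9)−(9, 1)]
2. A_y = 17  [A = 2·M−B = 2·(29/2, 9)−(9, 1)]
   so A = (20, 17)
3. N_x = 14  [2·N = B+C = (9, 1)+(19, 7)]
4. N_y = 4  [2·N = B+C = (9, 1)+(19, 7)]
   so N = (14, 4)

A = (20, 17)
N = (14, 4)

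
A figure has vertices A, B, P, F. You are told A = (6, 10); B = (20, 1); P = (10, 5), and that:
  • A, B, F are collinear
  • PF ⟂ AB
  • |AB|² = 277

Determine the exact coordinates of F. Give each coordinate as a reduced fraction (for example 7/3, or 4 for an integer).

F = (3076/277, 1861/277)

1. F_x = 3076/277  [[A, B, F are collinear ⇒ 9x+14y-194=0] ∩ [PF ⟂ AB ⇒ 14x-9y-95=0]]
2. F_y = 1861/277  [[A, B, F are collinear ⇒ 9x+14y-194=0] ∩ [PF ⟂ AB ⇒ 14x-9y-95=0]]
   so F = (3076/277, 1861/277)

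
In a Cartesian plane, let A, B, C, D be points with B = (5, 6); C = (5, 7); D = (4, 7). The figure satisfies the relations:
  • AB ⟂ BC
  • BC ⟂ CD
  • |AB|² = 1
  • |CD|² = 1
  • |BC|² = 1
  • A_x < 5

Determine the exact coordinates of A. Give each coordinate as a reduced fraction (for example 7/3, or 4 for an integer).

A = (4, 6)

1. A_x = 4  [[AB ⟂ BC ⇒ -1y+6=0] ∩ [|A−(5, 6)|²=1]]
2. A_y = 6  [[AB ⟂ BC ⇒ -1y+6=0] ∩ [|A−(5, 6)|²=1]]
   so A = (4, 6)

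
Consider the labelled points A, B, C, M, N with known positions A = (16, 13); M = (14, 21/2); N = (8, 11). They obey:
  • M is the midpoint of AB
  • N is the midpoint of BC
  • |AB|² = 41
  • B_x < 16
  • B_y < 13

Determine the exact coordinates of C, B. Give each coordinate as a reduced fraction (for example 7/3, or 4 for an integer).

C = (4, 14)
B = (12, 8)

1. B_x = 12  [B = 2·M−A = 2·(14, 21/2)−(16, 13)]
2. B_y = 8  [B = 2·M−A = 2·(14, 21/2)−(16, 13)]
   so B = (12, 8)
3. C_x = 4  [C = 2·N−B = 2·(8, 11)−(12, 8)]
4. C_y = 14  [C = 2·N−B = 2·(8, 11)−(12, 8)]
   so C = (4, 14)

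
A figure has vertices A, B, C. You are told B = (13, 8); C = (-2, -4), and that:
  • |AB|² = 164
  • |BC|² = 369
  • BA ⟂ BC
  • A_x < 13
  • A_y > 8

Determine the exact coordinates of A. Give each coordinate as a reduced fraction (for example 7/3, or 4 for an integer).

1. A_x = 5  [[BA ⟂ BC ⇒ -15x-12y+291=0] ∩ [|A−(13, 8)|²=164]]
2. A_y = 18  [[BA ⟂ BC ⇒ -15x-12y+291=0] ∩ [|A−(13, 8)|²=164]]
   so A = (5, 18)

A = (5, 18)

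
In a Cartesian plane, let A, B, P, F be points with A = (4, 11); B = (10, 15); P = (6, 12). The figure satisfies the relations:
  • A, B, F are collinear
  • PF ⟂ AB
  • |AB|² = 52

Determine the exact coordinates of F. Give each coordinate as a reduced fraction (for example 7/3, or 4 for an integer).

F = (76/13, 159/13)

1. F_x = 76/13  [[A, B, F are collinear ⇒ -4x+6y-50=0] ∩ [PF ⟂ AB ⇒ 6x+4y-84=0]]
2. F_y = 159/13  [[A, B, F are collinear ⇒ -4x+6y-50=0] ∩ [PF ⟂ AB ⇒ 6x+4y-84=0]]
   so F = (76/13, 159/13)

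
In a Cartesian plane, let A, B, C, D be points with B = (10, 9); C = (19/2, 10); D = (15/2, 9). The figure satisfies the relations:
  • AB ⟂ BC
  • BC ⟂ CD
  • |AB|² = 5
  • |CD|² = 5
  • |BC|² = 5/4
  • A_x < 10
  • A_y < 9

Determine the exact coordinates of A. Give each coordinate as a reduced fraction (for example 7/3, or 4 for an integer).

1. A_x = 8  [[AB ⟂ BC ⇒ 1/2x-1y+4=0] ∩ [|A−(10, 9)|²=5]]
2. A_y = 8  [[AB ⟂ BC ⇒ 1/2x-1y+4=0] ∩ [|A−(10, 9)|²=5]]
   so A = (8, 8)

A = (8, 8)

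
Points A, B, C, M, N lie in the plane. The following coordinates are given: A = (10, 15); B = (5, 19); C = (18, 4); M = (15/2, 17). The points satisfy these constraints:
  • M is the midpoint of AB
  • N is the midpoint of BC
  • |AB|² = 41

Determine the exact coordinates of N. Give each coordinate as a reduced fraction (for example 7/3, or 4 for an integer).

1. N_x = 23/2  [2·N = B+C = (5, 19)+(18, 4)]
2. N_y = 23/2  [2·N = B+C = (5, 19)+(18, 4)]
   so N = (23/2, 23/2)

N = (23/2, 23/2)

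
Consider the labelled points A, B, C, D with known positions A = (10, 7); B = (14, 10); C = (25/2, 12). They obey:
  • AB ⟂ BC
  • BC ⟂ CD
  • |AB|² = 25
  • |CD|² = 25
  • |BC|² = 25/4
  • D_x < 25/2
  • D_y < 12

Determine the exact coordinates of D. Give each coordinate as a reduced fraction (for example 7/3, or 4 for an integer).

1. D_x = 17/2  [[BC ⟂ CD ⇒ -3/2x+2y-21/4=0] ∩ [|D−(25/2, 12)|²=25]]
2. D_y = 9  [[BC ⟂ CD ⇒ -3/2x+2y-21/4=0] ∩ [|D−(25/2, 12)|²=25]]
   so D = (17/2, 9)

D = (17/2, 9)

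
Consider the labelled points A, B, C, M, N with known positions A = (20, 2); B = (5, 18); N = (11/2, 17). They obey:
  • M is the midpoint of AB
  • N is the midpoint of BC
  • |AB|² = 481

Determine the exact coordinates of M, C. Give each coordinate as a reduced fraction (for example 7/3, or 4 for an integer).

M = (25/2, 10)
C = (6, 16)

1. M_x = 25/2  [2·M = A+B = (20, 2)+(5, 18)]
2. M_y = 10  [2·M = A+B = (20, 2)+(5, 18)]
   so M = (25/2, 10)
3. C_x = 6  [C = 2·N−B = 2·(11/2, 17)−(5, 18)]
4. C_y = 16  [C = 2·N−B = 2·(11/2, 17)−(5, 18)]
   so C = (6, 16)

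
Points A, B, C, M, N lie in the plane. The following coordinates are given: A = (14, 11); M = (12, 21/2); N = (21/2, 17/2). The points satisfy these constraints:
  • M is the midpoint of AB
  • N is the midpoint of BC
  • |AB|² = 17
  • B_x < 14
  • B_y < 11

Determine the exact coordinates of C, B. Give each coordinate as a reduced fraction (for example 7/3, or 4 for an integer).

1. B_x = 10  [B = 2·M−A = 2·(12, 21/2)−(14, 11)]
2. B_y = 10  [B = 2·M−A = 2·(12, 21/2)−(14, 11)]
   so B = (10, 10)
3. C_x = 11  [C = 2·N−B = 2·(21/2, 17/2)−(10, 10)]
4. C_y = 7  [C = 2·N−B = 2·(21/2, 17/2)−(10, 10)]
   so C = (11, 7)

C = (11, 7)
B = (10, 10)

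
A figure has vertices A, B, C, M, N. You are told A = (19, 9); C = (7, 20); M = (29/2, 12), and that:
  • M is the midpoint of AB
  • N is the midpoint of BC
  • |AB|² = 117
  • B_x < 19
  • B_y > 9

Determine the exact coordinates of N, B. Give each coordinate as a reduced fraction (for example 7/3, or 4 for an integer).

N = (17/2, 35/2)
B = (10, 15)

1. B_x = 10  [B = 2·M−A = 2·(29/2, 12)−(19, 9)]
2. B_y = 15  [B = 2·M−A = 2·(29/2, 12)−(19, 9)]
   so B = (10, 15)
3. N_x = 17/2  [2·N = B+C = (10, 15)+(7, 20)]
4. N_y = 35/2  [2·N = B+C = (10, 15)+(7, 20)]
   so N = (17/2, 35/2)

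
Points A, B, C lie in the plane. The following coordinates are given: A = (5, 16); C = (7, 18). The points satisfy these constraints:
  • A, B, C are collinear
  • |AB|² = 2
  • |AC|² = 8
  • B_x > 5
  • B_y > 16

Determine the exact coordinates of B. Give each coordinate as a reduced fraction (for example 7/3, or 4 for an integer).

1. B_x = 6  [[A, B, C are collinear ⇒ 2x-2y+22=0] ∩ [|B−(5, 16)|²=2]]
2. B_y = 17  [[A, B, C are collinear ⇒ 2x-2y+22=0] ∩ [|B−(5, 16)|²=2]]
   so B = (6, 17)

B = (6, 17)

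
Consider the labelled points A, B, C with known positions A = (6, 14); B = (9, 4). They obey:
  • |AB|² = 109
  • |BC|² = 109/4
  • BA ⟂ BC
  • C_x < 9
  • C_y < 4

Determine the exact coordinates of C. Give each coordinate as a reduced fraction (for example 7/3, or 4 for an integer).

1. C_x = 4  [[BA ⟂ BC ⇒ -3x+10y-13=0] ∩ [|C−(9, 4)|²=109/4]]
2. C_y = 5/2  [[BA ⟂ BC ⇒ -3x+10y-13=0] ∩ [|C−(9, 4)|²=109/4]]
   so C = (4, 5/2)

C = (4, 5/2)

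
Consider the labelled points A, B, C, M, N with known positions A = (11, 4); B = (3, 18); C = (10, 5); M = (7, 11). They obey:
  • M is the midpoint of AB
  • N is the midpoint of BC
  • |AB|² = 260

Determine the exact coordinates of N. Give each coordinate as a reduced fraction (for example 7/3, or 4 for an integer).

N = (13/2, 23/2)

1. N_x = 13/2  [2·N = B+C = (3, 18)+(10, 5)]
2. N_y = 23/2  [2·N = B+C = (3, 18)+(10, 5)]
   so N = (13/2, 23/2)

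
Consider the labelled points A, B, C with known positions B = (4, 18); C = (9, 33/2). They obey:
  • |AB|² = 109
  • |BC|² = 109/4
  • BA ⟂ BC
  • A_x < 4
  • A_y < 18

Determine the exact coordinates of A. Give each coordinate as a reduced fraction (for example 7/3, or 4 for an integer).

1. A_x = 1  [[BA ⟂ BC ⇒ 5x-3/2y+7=0] ∩ [|A−(4, 18)|²=109]]
2. A_y = 8  [[BA ⟂ BC ⇒ 5x-3/2y+7=0] ∩ [|A−(4, 18)|²=109]]
   so A = (1, 8)

A = (1, 8)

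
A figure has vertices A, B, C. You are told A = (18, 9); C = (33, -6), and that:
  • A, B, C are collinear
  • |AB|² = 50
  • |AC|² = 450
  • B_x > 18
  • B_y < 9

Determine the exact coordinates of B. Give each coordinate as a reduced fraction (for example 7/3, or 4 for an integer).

B = (23, 4)

1. B_x = 23  [[A, B, C are collinear ⇒ -15x-15y+405=0] ∩ [|B−(18, 9)|²=50]]
2. B_y = 4  [[A, B, C are collinear ⇒ -15x-15y+405=0] ∩ [|B−(18, 9)|²=50]]
   so B = (23, 4)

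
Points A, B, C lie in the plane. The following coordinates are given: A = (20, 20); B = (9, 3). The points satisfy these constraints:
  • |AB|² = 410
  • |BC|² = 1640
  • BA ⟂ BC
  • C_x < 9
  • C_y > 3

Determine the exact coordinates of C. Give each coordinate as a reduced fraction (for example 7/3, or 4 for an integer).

C = (-25, 25)

1. C_x = -25  [[BA ⟂ BC ⇒ 11x+17y-150=0] ∩ [|C−(9, 3)|²=1640]]
2. C_y = 25  [[BA ⟂ BC ⇒ 11x+17y-150=0] ∩ [|C−(9, 3)|²=1640]]
   so C = (-25, 25)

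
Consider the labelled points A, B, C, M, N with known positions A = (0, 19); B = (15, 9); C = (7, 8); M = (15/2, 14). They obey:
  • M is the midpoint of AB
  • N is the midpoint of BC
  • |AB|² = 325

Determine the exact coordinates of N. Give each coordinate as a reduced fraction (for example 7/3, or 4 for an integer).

1. N_x = 11  [2·N = B+C = (15, 9)+(7, 8)]
2. N_y = 17/2  [2·N = B+C = (15, 9)+(7, 8)]
   so N = (11, 17/2)

N = (11, 17/2)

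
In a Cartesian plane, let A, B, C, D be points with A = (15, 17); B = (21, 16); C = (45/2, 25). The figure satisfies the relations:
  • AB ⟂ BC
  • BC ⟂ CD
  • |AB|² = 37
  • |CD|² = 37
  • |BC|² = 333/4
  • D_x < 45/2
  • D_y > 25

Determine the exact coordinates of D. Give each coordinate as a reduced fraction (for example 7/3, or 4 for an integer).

1. D_x = 33/2  [[BC ⟂ CD ⇒ 3/2x+9y-1035/4=0] ∩ [|D−(45/2, 25)|²=37]]
2. D_y = 26  [[BC ⟂ CD ⇒ 3/2x+9y-1035/4=0] ∩ [|D−(45/2, 25)|²=37]]
   so D = (33/2, 26)

D = (33/2, 26)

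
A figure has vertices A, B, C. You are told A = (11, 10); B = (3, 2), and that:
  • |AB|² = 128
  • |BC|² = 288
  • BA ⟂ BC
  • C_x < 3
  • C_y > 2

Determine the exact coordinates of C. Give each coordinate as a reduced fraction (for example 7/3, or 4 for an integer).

1. C_x = -9  [[BA ⟂ BC ⇒ 8x+8y-40=0] ∩ [|C−(3, 2)|²=288]]
2. C_y = 14  [[BA ⟂ BC ⇒ 8x+8y-40=0] ∩ [|C−(3, 2)|²=288]]
   so C = (-9, 14)

C = (-9, 14)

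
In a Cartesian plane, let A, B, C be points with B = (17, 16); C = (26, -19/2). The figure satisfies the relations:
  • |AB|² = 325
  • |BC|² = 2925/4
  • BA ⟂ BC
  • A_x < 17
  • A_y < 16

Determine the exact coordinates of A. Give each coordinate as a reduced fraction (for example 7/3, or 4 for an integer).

1. A_x = 0  [[BA ⟂ BC ⇒ 9x-51/2y+255=0] ∩ [|A−(17, 16)|²=325]]
2. A_y = 10  [[BA ⟂ BC ⇒ 9x-51/2y+255=0] ∩ [|A−(17, 16)|²=325]]
   so A = (0, 10)

A = (0, 10)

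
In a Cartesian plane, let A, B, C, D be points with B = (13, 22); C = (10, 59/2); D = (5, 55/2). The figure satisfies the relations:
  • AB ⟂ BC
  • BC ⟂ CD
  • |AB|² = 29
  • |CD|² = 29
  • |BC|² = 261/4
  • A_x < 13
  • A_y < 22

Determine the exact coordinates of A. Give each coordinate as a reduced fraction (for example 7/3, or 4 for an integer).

A = (8, 20)

1. A_x = 8  [[AB ⟂ BC ⇒ 3x-15/2y+126=0] ∩ [|A−(13, 22)|²=29]]
2. A_y = 20  [[AB ⟂ BC ⇒ 3x-15/2y+126=0] ∩ [|A−(13, 22)|²=29]]
   so A = (8, 20)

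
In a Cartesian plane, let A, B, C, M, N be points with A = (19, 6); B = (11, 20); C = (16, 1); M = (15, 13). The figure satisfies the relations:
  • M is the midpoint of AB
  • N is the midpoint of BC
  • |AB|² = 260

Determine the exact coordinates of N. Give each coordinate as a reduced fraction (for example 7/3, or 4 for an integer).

1. N_x = 27/2  [2·N = B+C = (11, 20)+(16, 1)]
2. N_y = 21/2  [2·N = B+C = (11, 20)+(16, 1)]
   so N = (27/2, 21/2)

N = (27/2, 21/2)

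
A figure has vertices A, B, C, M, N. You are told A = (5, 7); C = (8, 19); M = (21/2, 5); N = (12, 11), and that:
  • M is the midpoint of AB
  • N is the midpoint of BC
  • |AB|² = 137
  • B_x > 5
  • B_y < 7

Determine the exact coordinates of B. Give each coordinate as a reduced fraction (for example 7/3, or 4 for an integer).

B = (16, 3)

1. B_x = 16  [B = 2·M−A = 2·(21/2, 5)−(5, 7)]
2. B_y = 3  [B = 2·M−A = 2·(21/2, 5)−(5, 7)]
   so B = (16, 3)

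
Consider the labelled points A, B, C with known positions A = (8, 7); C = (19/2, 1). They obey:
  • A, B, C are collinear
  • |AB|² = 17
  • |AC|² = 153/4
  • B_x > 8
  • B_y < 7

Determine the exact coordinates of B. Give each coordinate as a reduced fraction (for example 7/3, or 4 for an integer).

B = (9, 3)

1. B_x = 9  [[A, B, C are collinear ⇒ -6x-3/2y+117/2=0] ∩ [|B−(8, 7)|²=17]]
2. B_y = 3  [[A, B, C are collinear ⇒ -6x-3/2y+117/2=0] ∩ [|B−(8, 7)|²=17]]
   so B = (9, 3)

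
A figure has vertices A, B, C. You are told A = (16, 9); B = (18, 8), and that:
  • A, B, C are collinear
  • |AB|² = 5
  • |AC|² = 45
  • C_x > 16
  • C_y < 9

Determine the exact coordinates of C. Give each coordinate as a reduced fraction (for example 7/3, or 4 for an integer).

C = (22, 6)

1. C_x = 22  [[A, B, C are collinear ⇒ 1x+2y-34=0] ∩ [|C−(16, 9)|²=45]]
2. C_y = 6  [[A, B, C are collinear ⇒ 1x+2y-34=0] ∩ [|C−(16, 9)|²=45]]
   so C = (22, 6)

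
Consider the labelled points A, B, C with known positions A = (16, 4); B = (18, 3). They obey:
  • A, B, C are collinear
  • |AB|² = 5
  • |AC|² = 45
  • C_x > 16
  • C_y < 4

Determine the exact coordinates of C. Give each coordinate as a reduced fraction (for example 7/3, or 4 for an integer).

C = (22, 1)

1. C_x = 22  [[A, B, C are collinear ⇒ 1x+2y-24=0] ∩ [|C−(16, 4)|²=45]]
2. C_y = 1  [[A, B, C are collinear ⇒ 1x+2y-24=0] ∩ [|C−(16, 4)|²=45]]
   so C = (22, 1)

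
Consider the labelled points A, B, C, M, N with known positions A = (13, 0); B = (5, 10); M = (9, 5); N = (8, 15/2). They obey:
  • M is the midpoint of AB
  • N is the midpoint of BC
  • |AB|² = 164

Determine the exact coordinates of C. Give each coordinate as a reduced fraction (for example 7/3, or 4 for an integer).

1. C_x = 11  [C = 2·N−B = 2·(8, 15/2)−(5, 10)]
2. C_y = 5  [C = 2·N−B = 2·(8, 15/2)−(5, 10)]
   so C = (11, 5)

C = (11, 5)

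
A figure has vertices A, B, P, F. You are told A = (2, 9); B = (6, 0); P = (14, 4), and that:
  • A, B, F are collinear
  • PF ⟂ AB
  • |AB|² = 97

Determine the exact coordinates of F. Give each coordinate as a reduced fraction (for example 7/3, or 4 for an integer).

F = (566/97, 36/97)

1. F_x = 566/97  [[A, B, F are collinear ⇒ 9x+4y-54=0] ∩ [PF ⟂ AB ⇒ 4x-9y-20=0]]
2. F_y = 36/97  [[A, B, F are collinear ⇒ 9x+4y-54=0] ∩ [PF ⟂ AB ⇒ 4x-9y-20=0]]
   so F = (566/97, 36/97)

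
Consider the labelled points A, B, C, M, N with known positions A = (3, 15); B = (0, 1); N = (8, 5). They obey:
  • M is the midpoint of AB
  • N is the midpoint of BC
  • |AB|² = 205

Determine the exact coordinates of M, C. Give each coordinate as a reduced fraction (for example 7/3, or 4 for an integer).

M = (3/2, 8)
C = (16, 9)

1. M_x = 3/2  [2·M = A+B = (3, 15)+(0, 1)]
2. M_y = 8  [2·M = A+B = (3, 15)+(0, 1)]
   so M = (3/2, 8)
3. C_x = 16  [C = 2·N−B = 2·(8, 5)−(0, 1)]
4. C_y = 9  [C = 2·N−B = 2·(8, 5)−(0, 1)]
   so C = (16, 9)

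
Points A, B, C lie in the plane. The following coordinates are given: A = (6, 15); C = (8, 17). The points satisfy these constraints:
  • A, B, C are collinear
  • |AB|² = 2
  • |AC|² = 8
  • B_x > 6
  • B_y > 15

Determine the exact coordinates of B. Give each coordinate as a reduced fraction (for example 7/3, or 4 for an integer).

B = (7, 16)

1. B_x = 7  [[A, B, C are collinear ⇒ 2x-2y+18=0] ∩ [|B−(6, 15)|²=2]]
2. B_y = 16  [[A, B, C are collinear ⇒ 2x-2y+18=0] ∩ [|B−(6, 15)|²=2]]
   so B = (7, 16)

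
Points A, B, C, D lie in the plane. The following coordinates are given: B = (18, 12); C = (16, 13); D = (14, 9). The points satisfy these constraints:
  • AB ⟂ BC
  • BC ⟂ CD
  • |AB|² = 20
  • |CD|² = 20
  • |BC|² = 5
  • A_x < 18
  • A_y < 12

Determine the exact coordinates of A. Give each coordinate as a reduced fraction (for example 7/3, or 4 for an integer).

A = (16, 8)

1. A_x = 16  [[AB ⟂ BC ⇒ 2x-1y-24=0] ∩ [|A−(18, 12)|²=20]]
2. A_y = 8  [[AB ⟂ BC ⇒ 2x-1y-24=0] ∩ [|A−(18, 12)|²=20]]
   so A = (16, 8)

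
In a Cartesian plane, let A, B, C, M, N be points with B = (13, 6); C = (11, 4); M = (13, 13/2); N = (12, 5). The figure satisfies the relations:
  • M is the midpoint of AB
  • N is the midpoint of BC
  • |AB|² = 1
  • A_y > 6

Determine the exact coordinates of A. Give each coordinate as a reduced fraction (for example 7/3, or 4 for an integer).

1. A_x = 13  [A = 2·M−B = 2·(13, 13/2)−(13, 6)]
2. A_y = 7  [A = 2·M−B = 2·(13, 13/2)−(13, 6)]
   so A = (13, 7)

A = (13, 7)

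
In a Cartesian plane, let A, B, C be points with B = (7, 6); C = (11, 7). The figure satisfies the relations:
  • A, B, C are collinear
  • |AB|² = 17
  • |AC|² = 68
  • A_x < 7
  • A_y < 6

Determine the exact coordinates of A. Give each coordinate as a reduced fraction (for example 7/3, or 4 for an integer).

A = (3, 5)

1. A_x = 3  [[A, B, C are collinear ⇒ -1x+4y-17=0] ∩ [|A−(7, 6)|²=17]]
2. A_y = 5  [[A, B, C are collinear ⇒ -1x+4y-17=0] ∩ [|A−(7, 6)|²=17]]
   so A = (3, 5)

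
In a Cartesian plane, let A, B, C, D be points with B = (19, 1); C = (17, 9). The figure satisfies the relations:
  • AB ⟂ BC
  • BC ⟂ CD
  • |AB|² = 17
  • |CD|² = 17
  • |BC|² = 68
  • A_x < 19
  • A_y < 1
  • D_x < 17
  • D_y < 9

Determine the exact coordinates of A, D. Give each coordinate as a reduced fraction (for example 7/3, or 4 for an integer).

A = (15, 0)
D = (13, 8)

1. A_x = 15  [[AB ⟂ BC ⇒ 2x-8y-30=0] ∩ [|A−(19, 1)|²=17]]
2. A_y = 0  [[AB ⟂ BC ⇒ 2x-8y-30=0] ∩ [|A−(19, 1)|²=17]]
   so A = (15, 0)
3. D_x = 13  [[BC ⟂ CD ⇒ -2x+8y-38=0] ∩ [|D−(17, 9)|²=17]]
4. D_y = 8  [[BC ⟂ CD ⇒ -2x+8y-38=0] ∩ [|D−(17, 9)|²=17]]
   so D = (13, 8)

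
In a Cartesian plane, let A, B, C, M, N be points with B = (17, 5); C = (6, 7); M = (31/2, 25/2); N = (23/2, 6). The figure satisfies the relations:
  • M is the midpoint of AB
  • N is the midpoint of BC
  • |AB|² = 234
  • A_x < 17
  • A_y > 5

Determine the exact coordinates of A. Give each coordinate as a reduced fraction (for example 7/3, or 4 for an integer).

1. A_x = 14  [A = 2·M−B = 2·(31/2, 25/2)−(17, 5)]
2. A_y = 20  [A = 2·M−B = 2·(31/2, 25/2)−(17, 5)]
   so A = (14, 20)

A = (14, 20)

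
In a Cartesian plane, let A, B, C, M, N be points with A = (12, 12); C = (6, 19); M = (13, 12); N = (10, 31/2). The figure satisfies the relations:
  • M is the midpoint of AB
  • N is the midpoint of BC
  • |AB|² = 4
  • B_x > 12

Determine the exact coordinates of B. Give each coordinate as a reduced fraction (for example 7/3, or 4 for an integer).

B = (14, 12)

1. B_x = 14  [B = 2·M−A = 2·(13, 12)−(12, 12)]
2. B_y = 12  [B = 2·M−A = 2·(13, 12)−(12, 12)]
   so B = (14, 12)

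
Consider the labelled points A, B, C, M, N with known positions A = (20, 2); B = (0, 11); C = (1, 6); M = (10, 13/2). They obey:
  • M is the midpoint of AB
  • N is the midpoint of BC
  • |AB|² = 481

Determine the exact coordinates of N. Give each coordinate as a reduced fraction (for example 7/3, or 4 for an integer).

N = (1/2, 17/2)

1. N_x = 1/2  [2·N = B+C = (0, 11)+(1, 6)]
2. N_y = 17/2  [2·N = B+C = (0, 11)+(1, 6)]
   so N = (1/2, 17/2)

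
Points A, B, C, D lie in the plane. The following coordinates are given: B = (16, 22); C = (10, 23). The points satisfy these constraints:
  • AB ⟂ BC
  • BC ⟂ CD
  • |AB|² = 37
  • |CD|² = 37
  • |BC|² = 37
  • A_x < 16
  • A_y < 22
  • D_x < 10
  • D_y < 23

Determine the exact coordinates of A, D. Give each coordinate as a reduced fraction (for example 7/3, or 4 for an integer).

1. A_x = 15  [[AB ⟂ BC ⇒ 6x-1y-74=0] ∩ [|A−(16, 22)|²=37]]
2. A_y = 16  [[AB ⟂ BC ⇒ 6x-1y-74=0] ∩ [|A−(16, 22)|²=37]]
   so A = (15, 16)
3. D_x = 9  [[BC ⟂ CD ⇒ -6x+1y+37=0] ∩ [|D−(10, 23)|²=37]]
4. D_y = 17  [[BC ⟂ CD ⇒ -6x+1y+37=0] ∩ [|D−(10, 23)|²=37]]
   so D = (9, 17)

A = (15, 16)
D = (9, 17)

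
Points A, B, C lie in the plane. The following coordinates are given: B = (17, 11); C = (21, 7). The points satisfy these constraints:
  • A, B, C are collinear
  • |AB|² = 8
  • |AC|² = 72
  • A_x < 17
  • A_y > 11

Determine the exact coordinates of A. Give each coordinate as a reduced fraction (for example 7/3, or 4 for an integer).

A = (15, 13)

1. A_x = 15  [[A, B, C are collinear ⇒ 4x+4y-112=0] ∩ [|A−(17, 11)|²=8]]
2. A_y = 13  [[A, B, C are collinear ⇒ 4x+4y-112=0] ∩ [|A−(17, 11)|²=8]]
   so A = (15, 13)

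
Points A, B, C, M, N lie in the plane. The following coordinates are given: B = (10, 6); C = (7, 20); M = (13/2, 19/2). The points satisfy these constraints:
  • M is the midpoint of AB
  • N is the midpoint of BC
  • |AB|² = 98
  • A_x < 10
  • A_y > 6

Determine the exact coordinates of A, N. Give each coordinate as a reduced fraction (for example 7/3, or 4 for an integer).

A = (3, 13)
N = (17/2, 13)

1. A_x = 3  [A = 2·M−B = 2·(13/2, 19/2)−(10, 6)]
2. A_y = 13  [A = 2·M−B = 2·(13/2, 19/2)−(10, 6)]
   so A = (3, 13)
3. N_x = 17/2  [2·N = B+C = (10, 6)+(7, 20)]
4. N_y = 13  [2·N = B+C = (10, 6)+(7, 20)]
   so N = (17/2, 13)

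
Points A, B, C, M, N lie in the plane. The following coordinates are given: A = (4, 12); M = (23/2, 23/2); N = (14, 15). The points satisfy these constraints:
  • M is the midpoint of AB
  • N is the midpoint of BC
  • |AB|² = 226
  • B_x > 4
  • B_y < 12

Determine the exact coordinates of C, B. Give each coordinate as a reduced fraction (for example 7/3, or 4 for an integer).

1. B_x = 19  [B = 2·M−A = 2·(23/2, 23/2)−(4, 12)]
2. B_y = 11  [B = 2·M−A = 2·(23/2, 23/2)−(4, 12)]
   so B = (19, 11)
3. C_x = 9  [C = 2·N−B = 2·(14, 15)−(19, 11)]
4. C_y = 19  [C = 2·N−B = 2·(14, 15)−(19, 11)]
   so C = (9, 19)

C = (9, 19)
B = (19, 11)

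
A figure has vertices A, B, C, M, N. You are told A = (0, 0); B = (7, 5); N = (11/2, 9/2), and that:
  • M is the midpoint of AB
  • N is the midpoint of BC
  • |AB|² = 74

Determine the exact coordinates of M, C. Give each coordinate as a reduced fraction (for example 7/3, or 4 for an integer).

M = (7/2, 5/2)
C = (4, 4)

1. M_x = 7/2  [2·M = A+B = (0, 0)+(7, 5)]
2. M_y = 5/2  [2·M = A+B = (0, 0)+(7, 5)]
   so M = (7/2, 5/2)
3. C_x = 4  [C = 2·N−B = 2·(11/2, 9/2)−(7, 5)]
4. C_y = 4  [C = 2·N−B = 2·(11/2, 9/2)−(7, 5)]
   so C = (4, 4)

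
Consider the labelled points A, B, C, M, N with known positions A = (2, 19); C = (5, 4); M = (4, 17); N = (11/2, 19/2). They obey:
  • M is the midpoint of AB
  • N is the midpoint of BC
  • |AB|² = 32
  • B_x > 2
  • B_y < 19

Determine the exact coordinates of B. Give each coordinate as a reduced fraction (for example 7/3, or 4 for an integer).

B = (6, 15)

1. B_x = 6  [B = 2·M−A = 2·(4, 17)−(2, 19)]
2. B_y = 15  [B = 2·M−A = 2·(4, 17)−(2, 19)]
   so B = (6, 15)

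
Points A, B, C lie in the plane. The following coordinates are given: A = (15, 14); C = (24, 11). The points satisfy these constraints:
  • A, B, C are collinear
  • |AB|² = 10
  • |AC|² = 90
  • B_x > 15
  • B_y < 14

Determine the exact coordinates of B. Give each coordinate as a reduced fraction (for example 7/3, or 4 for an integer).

1. B_x = 18  [[A, B, C are collinear ⇒ -3x-9y+171=0] ∩ [|B−(15, 14)|²=10]]
2. B_y = 13  [[A, B, C are collinear ⇒ -3x-9y+171=0] ∩ [|B−(15, 14)|²=10]]
   so B = (18, 13)

B = (18, 13)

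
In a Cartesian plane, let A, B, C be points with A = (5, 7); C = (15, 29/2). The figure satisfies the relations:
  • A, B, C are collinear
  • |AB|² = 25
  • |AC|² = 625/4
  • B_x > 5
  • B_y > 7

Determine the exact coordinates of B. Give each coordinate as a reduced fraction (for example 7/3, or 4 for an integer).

1. B_x = 9  [[A, B, C are collinear ⇒ 15/2x-10y+65/2=0] ∩ [|B−(5, 7)|²=25]]
2. B_y = 10  [[A, B, C are collinear ⇒ 15/2x-10y+65/2=0] ∩ [|B−(5, 7)|²=25]]
   so B = (9, 10)

B = (9, 10)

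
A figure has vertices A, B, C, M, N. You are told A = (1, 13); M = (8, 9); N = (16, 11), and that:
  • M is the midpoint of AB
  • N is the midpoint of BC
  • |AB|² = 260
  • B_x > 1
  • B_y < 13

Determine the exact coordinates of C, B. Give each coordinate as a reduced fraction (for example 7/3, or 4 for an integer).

1. B_x = 15  [B = 2·M−A = 2·(8, 9)−(1, 13)]
2. B_y = 5  [B = 2·M−A = 2·(8, 9)−(1, 13)]
   so B = (15, 5)
3. C_x = 17  [C = 2·N−B = 2·(16, 11)−(15, 5)]
4. C_y = 17  [C = 2·N−B = 2·(16, 11)−(15, 5)]
   so C = (17, 17)

C = (17, 17)
B = (15, 5)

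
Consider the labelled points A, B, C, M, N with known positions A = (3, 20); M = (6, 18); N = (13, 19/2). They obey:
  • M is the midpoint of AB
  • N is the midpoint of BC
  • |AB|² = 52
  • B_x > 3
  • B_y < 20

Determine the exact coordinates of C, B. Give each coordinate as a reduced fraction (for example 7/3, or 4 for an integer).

C = (17, 3)
B = (9, 16)

1. B_x = 9  [B = 2·M−A = 2·(6, 18)−(3, 20)]
2. B_y = 16  [B = 2·M−A = 2·(6, 18)−(3, 20)]
   so B = (9, 16)
3. C_x = 17  [C = 2·N−B = 2·(13, 19/2)−(9, 16)]
4. C_y = 3  [C = 2·N−B = 2·(13, 19/2)−(9, 16)]
   so C = (17, 3)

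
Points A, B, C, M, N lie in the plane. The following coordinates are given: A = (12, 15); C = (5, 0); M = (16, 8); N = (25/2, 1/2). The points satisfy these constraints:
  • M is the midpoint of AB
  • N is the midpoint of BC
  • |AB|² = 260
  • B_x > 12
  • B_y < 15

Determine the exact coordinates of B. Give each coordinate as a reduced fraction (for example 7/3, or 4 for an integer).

1. B_x = 20  [B = 2·M−A = 2·(16, 8)−(12, 15)]
2. B_y = 1  [B = 2·M−A = 2·(16, 8)−(12, 15)]
   so B = (20, 1)

B = (20, 1)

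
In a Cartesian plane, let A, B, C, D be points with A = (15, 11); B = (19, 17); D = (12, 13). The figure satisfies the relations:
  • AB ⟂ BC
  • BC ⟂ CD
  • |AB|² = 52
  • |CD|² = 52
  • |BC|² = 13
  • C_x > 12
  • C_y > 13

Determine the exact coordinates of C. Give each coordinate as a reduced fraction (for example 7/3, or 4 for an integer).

C = (16, 19)

1. C_x = 16  [[AB ⟂ BC ⇒ 4x+6y-178=0] ∩ [|C−(12, 13)|²=52]]
2. C_y = 19  [[AB ⟂ BC ⇒ 4x+6y-178=0] ∩ [|C−(12, 13)|²=52]]
   so C = (16, 19)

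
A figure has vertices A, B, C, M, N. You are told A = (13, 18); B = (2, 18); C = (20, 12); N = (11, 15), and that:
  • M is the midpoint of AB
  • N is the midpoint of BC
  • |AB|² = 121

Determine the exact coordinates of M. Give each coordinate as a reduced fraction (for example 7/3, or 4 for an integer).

M = (15/2, 18)

1. M_x = 15/2  [2·M = A+B = (13, 18)+(2, 18)]
2. M_y = 18  [2·M = A+B = (13, 18)+(2, 18)]
   so M = (15/2, 18)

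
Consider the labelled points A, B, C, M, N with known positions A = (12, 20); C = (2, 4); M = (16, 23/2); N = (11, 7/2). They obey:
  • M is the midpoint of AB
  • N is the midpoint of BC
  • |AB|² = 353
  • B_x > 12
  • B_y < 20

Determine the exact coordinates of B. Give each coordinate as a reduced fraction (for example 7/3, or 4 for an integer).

1. B_x = 20  [B = 2·M−A = 2·(16, 23/2)−(12, 20)]
2. B_y = 3  [B = 2·M−A = 2·(16, 23/2)−(12, 20)]
   so B = (20, 3)

B = (20, 3)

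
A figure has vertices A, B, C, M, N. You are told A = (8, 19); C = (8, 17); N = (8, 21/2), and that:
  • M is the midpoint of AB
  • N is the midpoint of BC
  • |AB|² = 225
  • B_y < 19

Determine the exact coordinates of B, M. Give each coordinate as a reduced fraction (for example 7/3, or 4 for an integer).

B = (8, 4)
M = (8, 23/2)

1. B_x = 8  [B = 2·N−C = 2·(8, 21/2)−(8, 17)]
2. B_y = 4  [B = 2·N−C = 2·(8, 21/2)−(8, 17)]
   so B = (8, 4)
3. M_x = 8  [2·M = A+B = (8, 19)+(8, 4)]
4. M_y = 23/2  [2·M = A+B = (8, 19)+(8, 4)]
   so M = (8, 23/2)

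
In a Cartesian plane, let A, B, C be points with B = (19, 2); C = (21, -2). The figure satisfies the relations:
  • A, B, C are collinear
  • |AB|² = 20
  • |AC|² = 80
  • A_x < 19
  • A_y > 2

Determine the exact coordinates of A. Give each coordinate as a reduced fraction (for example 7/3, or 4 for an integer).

1. A_x = 17  [[A, B, C are collinear ⇒ 4x+2y-80=0] ∩ [|A−(19, 2)|²=20]]
2. A_y = 6  [[A, B, C are collinear ⇒ 4x+2y-80=0] ∩ [|A−(19, 2)|²=20]]
   so A = (17, 6)

A = (17, 6)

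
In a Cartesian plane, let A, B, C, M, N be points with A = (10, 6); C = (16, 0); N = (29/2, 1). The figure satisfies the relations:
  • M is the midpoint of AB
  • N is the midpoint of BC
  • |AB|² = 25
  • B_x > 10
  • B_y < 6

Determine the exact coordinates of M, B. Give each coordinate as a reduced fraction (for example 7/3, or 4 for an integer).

M = (23/2, 4)
B = (13, 2)

1. B_x = 13  [B = 2·N−C = 2·(29/2, 1)−(16, 0)]
2. B_y = 2  [B = 2·N−C = 2·(29/2, 1)−(16, 0)]
   so B = (13, 2)
3. M_x = 23/2  [2·M = A+B = (10, 6)+(13, 2)]
4. M_y = 4  [2·M = A+B = (10, 6)+(13, 2)]
   so M = (23/2, 4)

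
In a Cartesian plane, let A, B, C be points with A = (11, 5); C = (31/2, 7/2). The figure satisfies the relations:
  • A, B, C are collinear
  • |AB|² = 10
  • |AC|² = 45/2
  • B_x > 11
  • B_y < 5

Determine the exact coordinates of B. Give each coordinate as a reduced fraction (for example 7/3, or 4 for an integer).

B = (14, 4)

1. B_x = 14  [[A, B, C are collinear ⇒ -3/2x-9/2y+39=0] ∩ [|B−(11, 5)|²=10]]
2. B_y = 4  [[A, B, C are collinear ⇒ -3/2x-9/2y+39=0] ∩ [|B−(11, 5)|²=10]]
   so B = (14, 4)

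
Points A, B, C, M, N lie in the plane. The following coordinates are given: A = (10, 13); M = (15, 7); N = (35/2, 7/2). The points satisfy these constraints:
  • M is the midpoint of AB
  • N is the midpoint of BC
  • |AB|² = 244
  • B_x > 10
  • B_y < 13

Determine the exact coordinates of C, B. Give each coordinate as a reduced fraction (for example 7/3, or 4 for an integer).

1. B_x = 20  [B = 2·M−A = 2·(15, 7)−(10, 13)]
2. B_y = 1  [B = 2·M−A = 2·(15, 7)−(10, 13)]
   so B = (20, 1)
3. C_x = 15  [C = 2·N−B = 2·(35/2, 7/2)−(20, 1)]
4. C_y = 6  [C = 2·N−B = 2·(35/2, 7/2)−(20, 1)]
   so C = (15, 6)

C = (15, 6)
B = (20, 1)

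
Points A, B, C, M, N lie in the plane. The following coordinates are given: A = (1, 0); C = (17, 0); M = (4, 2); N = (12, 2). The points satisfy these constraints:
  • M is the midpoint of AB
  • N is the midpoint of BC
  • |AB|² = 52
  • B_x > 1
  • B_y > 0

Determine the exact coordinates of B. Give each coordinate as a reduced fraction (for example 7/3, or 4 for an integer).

1. B_x = 7  [B = 2·M−A = 2·(4, 2)−(1, 0)]
2. B_y = 4  [B = 2·M−A = 2·(4, 2)−(1, 0)]
   so B = (7, 4)

B = (7, 4)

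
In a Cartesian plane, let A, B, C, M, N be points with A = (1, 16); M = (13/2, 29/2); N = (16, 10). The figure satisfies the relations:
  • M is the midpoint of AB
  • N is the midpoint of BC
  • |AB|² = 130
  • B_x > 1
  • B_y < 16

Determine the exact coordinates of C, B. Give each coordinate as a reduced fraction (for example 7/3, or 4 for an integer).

1. B_x = 12  [B = 2·M−A = 2·(13/2, 29/2)−(1, 16)]
2. B_y = 13  [B = 2·M−A = 2·(13/2, 29/2)−(1, 16)]
   so B = (12, 13)
3. C_x = 20  [C = 2·N−B = 2·(16, 10)−(12, 13)]
4. C_y = 7  [C = 2·N−B = 2·(16, 10)−(12, 13)]
   so C = (20, 7)

C = (20, 7)
B = (12, 13)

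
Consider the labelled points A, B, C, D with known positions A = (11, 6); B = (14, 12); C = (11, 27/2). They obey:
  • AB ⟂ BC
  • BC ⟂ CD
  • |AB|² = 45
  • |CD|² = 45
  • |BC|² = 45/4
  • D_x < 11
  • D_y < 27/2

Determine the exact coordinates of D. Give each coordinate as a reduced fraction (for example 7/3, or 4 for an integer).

1. D_x = 8  [[BC ⟂ CD ⇒ -3x+3/2y+51/4=0] ∩ [|D−(11, 27/2)|²=45]]
2. D_y = 15/2  [[BC ⟂ CD ⇒ -3x+3/2y+51/4=0] ∩ [|D−(11, 27/2)|²=45]]
   so D = (8, 15/2)

D = (8, 15/2)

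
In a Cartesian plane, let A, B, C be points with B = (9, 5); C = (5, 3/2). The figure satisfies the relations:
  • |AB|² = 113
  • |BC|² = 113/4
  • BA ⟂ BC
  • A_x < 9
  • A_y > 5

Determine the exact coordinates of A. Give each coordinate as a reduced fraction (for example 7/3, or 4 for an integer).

A = (2, 13)

1. A_x = 2  [[BA ⟂ BC ⇒ -4x-7/2y+107/2=0] ∩ [|A−(9, 5)|²=113]]
2. A_y = 13  [[BA ⟂ BC ⇒ -4x-7/2y+107/2=0] ∩ [|A−(9, 5)|²=113]]
   so A = (2, 13)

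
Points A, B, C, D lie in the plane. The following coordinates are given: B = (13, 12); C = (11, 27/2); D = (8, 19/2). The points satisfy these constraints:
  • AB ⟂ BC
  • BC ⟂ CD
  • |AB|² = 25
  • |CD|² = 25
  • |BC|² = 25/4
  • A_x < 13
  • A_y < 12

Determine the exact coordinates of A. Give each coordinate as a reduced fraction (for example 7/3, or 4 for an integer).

A = (10, 8)

1. A_x = 10  [[AB ⟂ BC ⇒ 2x-3/2y-8=0] ∩ [|A−(13, 12)|²=25]]
2. A_y = 8  [[AB ⟂ BC ⇒ 2x-3/2y-8=0] ∩ [|A−(13, 12)|²=25]]
   so A = (10, 8)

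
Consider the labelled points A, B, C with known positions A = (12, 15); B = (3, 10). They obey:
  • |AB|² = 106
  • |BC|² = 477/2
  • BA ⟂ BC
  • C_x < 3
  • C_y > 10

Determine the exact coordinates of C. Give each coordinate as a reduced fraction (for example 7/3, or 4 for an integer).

1. C_x = -9/2  [[BA ⟂ BC ⇒ 9x+5y-77=0] ∩ [|C−(3, 10)|²=477/2]]
2. C_y = 47/2  [[BA ⟂ BC ⇒ 9x+5y-77=0] ∩ [|C−(3, 10)|²=477/2]]
   so C = (-9/2, 47/2)

C = (-9/2, 47/2)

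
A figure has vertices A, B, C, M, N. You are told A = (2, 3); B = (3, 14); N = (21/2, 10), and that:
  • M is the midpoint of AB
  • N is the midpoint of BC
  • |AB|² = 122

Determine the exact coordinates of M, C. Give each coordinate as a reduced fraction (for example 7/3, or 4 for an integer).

1. M_x = 5/2  [2·M = A+B = (2, 3)+(3, 14)]
2. M_y = 17/2  [2·M = A+B = (2, 3)+(3, 14)]
   so M = (5/2, 17/2)
3. C_x = 18  [C = 2·N−B = 2·(21/2, 10)−(3, 14)]
4. C_y = 6  [C = 2·N−B = 2·(21/2, 10)−(3, 14)]
   so C = (18, 6)

M = (5/2, 17/2)
C = (18, 6)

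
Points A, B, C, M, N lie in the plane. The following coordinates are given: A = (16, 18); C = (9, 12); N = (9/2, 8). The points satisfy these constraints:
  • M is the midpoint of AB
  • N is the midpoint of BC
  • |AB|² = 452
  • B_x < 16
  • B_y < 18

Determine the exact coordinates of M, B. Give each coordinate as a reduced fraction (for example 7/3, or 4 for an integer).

M = (8, 11)
B = (0, 4)

1. B_x = 0  [B = 2·N−C = 2·(9/2, 8)−(9, 12)]
2. B_y = 4  [B = 2·N−C = 2·(9/2, 8)−(9, 12)]
   so B = (0, 4)
3. M_x = 8  [2·M = A+B = (16, 18)+(0, 4)]
4. M_y = 11  [2·M = A+B = (16, 18)+(0, 4)]
   so M = (8, 11)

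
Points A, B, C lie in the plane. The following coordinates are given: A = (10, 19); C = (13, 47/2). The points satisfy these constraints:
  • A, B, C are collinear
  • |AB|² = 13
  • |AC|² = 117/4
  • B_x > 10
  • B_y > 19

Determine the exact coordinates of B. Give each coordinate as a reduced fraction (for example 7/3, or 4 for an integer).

1. B_x = 12  [[A, B, C are collinear ⇒ 9/2x-3y+12=0] ∩ [|B−(10, 19)|²=13]]
2. B_y = 22  [[A, B, C are collinear ⇒ 9/2x-3y+12=0] ∩ [|B−(10, 19)|²=13]]
   so B = (12, 22)

B = (12, 22)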